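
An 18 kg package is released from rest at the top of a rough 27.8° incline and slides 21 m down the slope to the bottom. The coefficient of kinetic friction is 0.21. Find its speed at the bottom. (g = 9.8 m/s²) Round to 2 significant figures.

v = 11 m/s

Work–energy: mg(L sinθ) − μ_k(mg cosθ)L = ½mv²
mgh = mgL sinθ = (18)(9.8)(21)sin27.8° = 1727.7 J
W_f = μ_k mg cosθ · L = (0.21)(18)(9.8)cos27.8°·21 = 688.1 J
½mv² = 1727.7 − 688.1 = 1039.5 J
v = √(2 × 1039.5/18) = 10.75 m/s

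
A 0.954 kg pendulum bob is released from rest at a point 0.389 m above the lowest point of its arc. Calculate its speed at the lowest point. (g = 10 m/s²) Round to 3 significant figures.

v = 2.79 m/s

By conservation of mechanical energy, mgh = ½mv²
v = √(2gh) = √(2 × 10 × 0.389) = √7.7800 = 2.789 m/s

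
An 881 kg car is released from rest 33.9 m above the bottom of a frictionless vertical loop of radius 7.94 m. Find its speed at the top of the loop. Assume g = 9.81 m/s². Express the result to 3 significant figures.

Energy conservation: mgh = ½mv_top² + mg(2r)
v_top² = 2g(h − 2r) = 2(9.81)(33.9 − 15.88) = 353.6
v_top = 18.80 m/s

v = 18.8 m/s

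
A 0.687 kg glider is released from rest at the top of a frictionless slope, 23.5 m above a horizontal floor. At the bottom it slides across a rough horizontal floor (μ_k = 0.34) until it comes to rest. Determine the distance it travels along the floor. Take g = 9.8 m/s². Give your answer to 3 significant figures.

d = 69.1 m

Applying the work–energy principle:
At rest all PE has been dissipated by friction: mgh = μ_k m g d
d = h/μ_k = 23.5/0.34 = 69.12 m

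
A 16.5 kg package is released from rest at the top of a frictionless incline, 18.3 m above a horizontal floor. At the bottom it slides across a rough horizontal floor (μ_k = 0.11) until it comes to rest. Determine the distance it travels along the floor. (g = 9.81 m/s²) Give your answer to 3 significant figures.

Energy at the top = energy at the end + work done against friction:
At rest all PE has been dissipated by friction: mgh = μ_k m g d
d = h/μ_k = 18.3/0.11 = 166.4 m

d = 166 m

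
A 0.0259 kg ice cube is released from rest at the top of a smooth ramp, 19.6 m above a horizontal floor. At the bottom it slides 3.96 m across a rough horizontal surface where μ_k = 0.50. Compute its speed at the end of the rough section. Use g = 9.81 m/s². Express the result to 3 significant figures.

v = 18.6 m/s

Energy at the top = energy at the end + work done against friction:
mgh = ½mv² + μ_k m g d
W_f = μ_k mg d = (0.50)(0.0259)(9.81)(3.96) = 0.5031 J
½mv² = mgh − W_f = 4.9799 − 0.5031 = 4.4769 J
v = √(2 × 4.4769/0.0259) = 18.59 m/s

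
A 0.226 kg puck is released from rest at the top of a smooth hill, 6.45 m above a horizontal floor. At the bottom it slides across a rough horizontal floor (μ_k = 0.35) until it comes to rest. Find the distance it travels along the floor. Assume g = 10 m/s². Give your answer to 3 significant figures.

d = 18.4 m

Energy bookkeeping (friction removes W_f = μ_k N d):
At rest all PE has been dissipated by friction: mgh = μ_k m g d
d = h/μ_k = 6.45/0.35 = 18.43 m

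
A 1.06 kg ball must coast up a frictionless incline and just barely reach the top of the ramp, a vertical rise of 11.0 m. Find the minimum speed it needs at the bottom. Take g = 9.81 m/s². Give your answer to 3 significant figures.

v = 14.7 m/s

At the top it is momentarily at rest, so all KE converts to PE: ½mv² = mgh
v = √(2gh) = √(2 × 9.81 × 11.0) = 14.69 m/s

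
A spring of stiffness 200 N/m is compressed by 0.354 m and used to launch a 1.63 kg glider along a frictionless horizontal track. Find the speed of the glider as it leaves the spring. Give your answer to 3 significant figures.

The glider leaves the spring when the spring is at natural length, so ½kx² = ½mv²
v = x√(k/m) = 0.354 × √(200/1.63) = 3.921 m/s

v = 3.92 m/s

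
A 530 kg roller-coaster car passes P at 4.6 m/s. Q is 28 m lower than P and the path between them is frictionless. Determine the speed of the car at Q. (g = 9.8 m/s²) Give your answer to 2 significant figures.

v = 24 m/s

Energy conservation between the two points: ½mv₀² + mgh = ½mv²
v² = v₀² + 2gh = (4.6)² + 2(9.8)(28) = 569.96
v = √569.96 = 23.87 m/s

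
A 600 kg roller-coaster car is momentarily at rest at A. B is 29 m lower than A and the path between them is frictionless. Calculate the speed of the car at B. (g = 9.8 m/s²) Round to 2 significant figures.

v = 24 m/s

Energy conservation between the two points: mgh = ½mv²
The mass cancels from both sides.
v = √(2gh) = √(2 × 9.8 × 29) = √568.40 = 23.84 m/s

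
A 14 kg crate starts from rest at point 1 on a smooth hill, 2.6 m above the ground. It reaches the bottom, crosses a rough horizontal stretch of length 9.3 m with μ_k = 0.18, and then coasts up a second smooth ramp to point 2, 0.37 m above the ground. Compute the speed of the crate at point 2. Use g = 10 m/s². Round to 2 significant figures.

Energy at 1: mgh₁ = (14)(10)(2.6) = 364.00 J
Friction loss: W_f = μ_k mg d = 234.4 J
At 2: ½mv² + mgh₂ = mgh₁ − W_f
½mv² = 364.00 − 234.4 − 51.800 = 77.840 J
v = √(2 × 77.840/14) = 3.335 m/s

v = 3.3 m/s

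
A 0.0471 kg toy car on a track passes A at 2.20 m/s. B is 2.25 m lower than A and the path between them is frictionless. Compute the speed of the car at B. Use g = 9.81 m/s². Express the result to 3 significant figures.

v = 7.00 m/s

Equating total energy at the two states: ½mv₀² + mgh = ½mv²
v² = v₀² + 2gh = (2.20)² + 2(9.81)(2.25) = 48.985
v = √48.985 = 6.999 m/s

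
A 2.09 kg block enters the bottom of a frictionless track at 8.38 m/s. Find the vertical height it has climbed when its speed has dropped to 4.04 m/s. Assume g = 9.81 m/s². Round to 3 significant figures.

h = 2.75 m

Energy balance between the two points: ½mv₁² = ½mv₂² + mgh
h = (v₁² − v₂²)/(2g) = (8.38² − 4.04²)/(2 × 9.81) = 2.747 m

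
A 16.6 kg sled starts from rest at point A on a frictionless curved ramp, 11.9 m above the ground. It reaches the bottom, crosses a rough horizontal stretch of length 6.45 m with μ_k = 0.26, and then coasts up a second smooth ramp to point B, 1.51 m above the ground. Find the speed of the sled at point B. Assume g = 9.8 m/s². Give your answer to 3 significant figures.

Energy at A: mgh₁ = (16.6)(9.8)(11.9) = 1935.9 J
Friction loss: W_f = μ_k mg d = 272.8 J
At B: ½mv² + mgh₂ = mgh₁ − W_f
½mv² = 1935.9 − 272.8 − 245.65 = 1417.4 J
v = √(2 × 1417.4/16.6) = 13.07 m/s

v = 13.1 m/s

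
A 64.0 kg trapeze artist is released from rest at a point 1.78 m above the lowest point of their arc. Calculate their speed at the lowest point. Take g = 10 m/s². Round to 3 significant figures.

v = 5.97 m/s

By conservation of mechanical energy, mgh = ½mv²
v = √(2gh) = √(2 × 10 × 1.78) = √35.600 = 5.967 m/s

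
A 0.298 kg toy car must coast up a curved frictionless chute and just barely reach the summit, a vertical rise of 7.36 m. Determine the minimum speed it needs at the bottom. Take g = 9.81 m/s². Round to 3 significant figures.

v = 12.0 m/s

At the top it is momentarily at rest, so all KE converts to PE: ½mv² = mgh
v = √(2gh) = √(2 × 9.81 × 7.36) = 12.02 m/s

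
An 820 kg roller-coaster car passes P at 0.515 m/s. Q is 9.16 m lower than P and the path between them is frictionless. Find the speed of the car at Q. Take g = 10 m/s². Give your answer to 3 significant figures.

By conservation of mechanical energy, ½mv₀² + mgh = ½mv²
v² = v₀² + 2gh = (0.515)² + 2(10)(9.16) = 183.47
v = √183.47 = 13.54 m/s

v = 13.5 m/s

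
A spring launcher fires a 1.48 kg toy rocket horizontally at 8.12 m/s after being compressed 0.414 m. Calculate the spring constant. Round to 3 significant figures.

Energy stored in the spring equals the launch KE: ½kx² = ½mv²
k = mv²/x² = (1.48)(8.12)²/(0.414)² = 569.3 N/m

k = 569 N/m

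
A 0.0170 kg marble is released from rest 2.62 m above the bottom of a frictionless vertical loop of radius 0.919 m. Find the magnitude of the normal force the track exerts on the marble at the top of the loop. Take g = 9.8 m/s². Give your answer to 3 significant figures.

N = 0.117 N

Energy from release to top (height 2r): mgh = ½mv_top² + mg(2r)
v_top² = 2g(h − 2r) = 2(9.8)(2.62 − 1.838) = 15.327 m²/s²
At the top, both N and weight point toward the centre: N + mg = mv_top²/r
N = m(v_top²/r − g) = 0.0170(15.327/0.919 − 9.8) = 0.1169 N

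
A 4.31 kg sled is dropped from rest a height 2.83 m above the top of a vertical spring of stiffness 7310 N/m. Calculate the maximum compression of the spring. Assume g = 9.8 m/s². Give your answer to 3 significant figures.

x = 0.187 m

Measuring PE from the top of the relaxed spring, at max compression the sled has dropped H + x with zero KE, so:
mg(H + x) = ½kx²
½(7310)x² − (4.31)(9.8)x − (4.31)(9.8)(2.83) = 0
3655x² − 42.24x − 119.5 = 0
x = [42.24 + √(1784 + 1.7476e+06)]/(2 × 3655) = 0.1867 m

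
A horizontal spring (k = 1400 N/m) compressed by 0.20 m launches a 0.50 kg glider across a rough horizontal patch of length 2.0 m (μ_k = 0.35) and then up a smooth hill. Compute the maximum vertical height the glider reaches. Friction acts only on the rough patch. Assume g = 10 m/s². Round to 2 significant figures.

Spring energy: E₀ = ½kx² = ½(1400)(0.20)² = 28.000 J
Friction: W_f = μ_k mg d = (0.35)(0.50)(10)(2.0) = 3.500 J
Energy at base of ramp: E = 28.000 − 3.500 = 24.500 J
At max height all remaining energy is PE: mgh = E ⇒ h = E/(mg) = 24.500/(0.50 × 10) = 4.900 m

h = 4.9 m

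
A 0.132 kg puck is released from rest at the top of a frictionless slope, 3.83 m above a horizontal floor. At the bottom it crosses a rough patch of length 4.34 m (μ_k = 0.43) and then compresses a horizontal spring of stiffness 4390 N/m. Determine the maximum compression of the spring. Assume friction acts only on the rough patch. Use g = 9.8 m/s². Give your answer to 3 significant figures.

Initial energy: E₁ = mgh = (0.132)(9.8)(3.83) = 4.9545 J
Friction removes W_f = μ_k mg d = (0.43)(0.132)(9.8)(4.34) = 2.414 J
Energy reaching the spring: E = 4.9545 − 2.414 = 2.5404 J
At max compression ½kx² = E ⇒ x = √(2E/k) = √(2 × 2.5404/4390) = 0.03402 m

x = 0.0340 m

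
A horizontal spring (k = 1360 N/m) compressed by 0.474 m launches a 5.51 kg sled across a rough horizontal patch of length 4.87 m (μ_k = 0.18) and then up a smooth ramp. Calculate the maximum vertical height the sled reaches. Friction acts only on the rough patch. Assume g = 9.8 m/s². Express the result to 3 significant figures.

h = 1.95 m

Spring energy: E₀ = ½kx² = ½(1360)(0.474)² = 152.78 J
Friction: W_f = μ_k mg d = (0.18)(5.51)(9.8)(4.87) = 47.33 J
Energy at base of ramp: E = 152.78 − 47.33 = 105.45 J
At max height all remaining energy is PE: mgh = E ⇒ h = E/(mg) = 105.45/(5.51 × 9.8) = 1.953 m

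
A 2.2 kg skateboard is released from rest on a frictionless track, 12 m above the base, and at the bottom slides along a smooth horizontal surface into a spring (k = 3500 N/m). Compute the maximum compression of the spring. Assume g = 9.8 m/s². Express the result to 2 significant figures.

x = 0.38 m

Gravitational PE at the top equals spring PE at max compression: mgh = ½kx²
x = √(2mgh/k) = √(2 × 2.2 × 9.8 × 12 / 3500) = 0.3845 m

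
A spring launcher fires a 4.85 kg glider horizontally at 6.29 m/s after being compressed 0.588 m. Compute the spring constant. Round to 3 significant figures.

½kx² = ½mv²
k = mv²/x² = (4.85)(6.29)²/(0.588)² = 555.0 N/m

k = 555 N/m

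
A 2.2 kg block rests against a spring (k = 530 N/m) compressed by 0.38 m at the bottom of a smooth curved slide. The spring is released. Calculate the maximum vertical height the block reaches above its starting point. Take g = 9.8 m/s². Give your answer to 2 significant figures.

Energy conservation from release to the highest point: ½kx² = mgh
h = kx²/(2mg) = (530)(0.38)²/(2 × 2.2 × 9.8) = 1.775 m

h = 1.8 m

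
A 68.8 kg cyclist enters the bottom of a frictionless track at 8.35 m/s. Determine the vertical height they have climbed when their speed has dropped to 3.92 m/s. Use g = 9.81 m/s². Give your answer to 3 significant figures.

h = 2.77 m

Energy balance between the two points: ½mv₁² = ½mv₂² + mgh
h = (v₁² − v₂²)/(2g) = (8.35² − 3.92²)/(2 × 9.81) = 2.770 m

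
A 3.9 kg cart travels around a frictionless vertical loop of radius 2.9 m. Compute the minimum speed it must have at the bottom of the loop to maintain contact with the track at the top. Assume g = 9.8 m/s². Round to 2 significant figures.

v = 12 m/s

At the top: mg = mv_top²/r ⇒ v_top² = gr = 28.42 m²/s²
Energy from bottom to top (height 2r): ½mv_bot² = ½mv_top² + mg(2r)
v_bot² = gr + 4gr = 5gr = 142.1
v_bot = √(5gr) = 11.92 m/s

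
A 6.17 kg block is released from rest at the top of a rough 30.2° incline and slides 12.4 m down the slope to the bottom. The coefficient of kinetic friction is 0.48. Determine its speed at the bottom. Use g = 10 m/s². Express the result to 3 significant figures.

Energy: mgh = ½mv² + W_f, with h = L sinθ and W_f = μ_k (mg cosθ) L
mgh = mgL sinθ = (6.17)(10)(12.4)sin30.2° = 384.85 J
W_f = μ_k mg cosθ · L = (0.48)(6.17)(10)cos30.2°·12.4 = 317.4 J
½mv² = 384.85 − 317.4 = 67.456 J
v = √(2 × 67.456/6.17) = 4.676 m/s

v = 4.68 m/s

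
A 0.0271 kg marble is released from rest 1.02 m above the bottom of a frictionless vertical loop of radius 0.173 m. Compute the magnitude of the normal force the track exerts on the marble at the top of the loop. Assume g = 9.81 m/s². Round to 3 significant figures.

Energy from release to top (height 2r): mgh = ½mv_top² + mg(2r)
v_top² = 2g(h − 2r) = 2(9.81)(1.02 − 0.3460) = 13.224 m²/s²
At the top, both N and weight point toward the centre: N + mg = mv_top²/r
N = m(v_top²/r − g) = 0.0271(13.224/0.173 − 9.81) = 1.806 N

N = 1.81 N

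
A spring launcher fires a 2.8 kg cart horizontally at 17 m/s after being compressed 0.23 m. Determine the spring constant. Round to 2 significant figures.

½kx² = ½mv²
k = mv²/x² = (2.8)(17)²/(0.23)² = 15297 N/m

k = 15000 N/m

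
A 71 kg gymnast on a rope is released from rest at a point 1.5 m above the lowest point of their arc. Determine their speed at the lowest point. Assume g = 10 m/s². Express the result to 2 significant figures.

v = 5.5 m/s

By conservation of mechanical energy, mgh = ½mv²
The mass cancels from both sides.
v = √(2gh) = √(2 × 10 × 1.5) = √30.000 = 5.477 m/s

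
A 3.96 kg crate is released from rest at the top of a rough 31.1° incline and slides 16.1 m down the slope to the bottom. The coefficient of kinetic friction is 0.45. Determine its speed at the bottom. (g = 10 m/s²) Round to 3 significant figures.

v = 6.50 m/s

Work–energy: mg(L sinθ) − μ_k(mg cosθ)L = ½mv²
mgh = mgL sinθ = (3.96)(10)(16.1)sin31.1° = 329.32 J
W_f = μ_k mg cosθ · L = (0.45)(3.96)(10)cos31.1°·16.1 = 245.7 J
½mv² = 329.32 − 245.7 = 83.656 J
v = √(2 × 83.656/3.96) = 6.500 m/s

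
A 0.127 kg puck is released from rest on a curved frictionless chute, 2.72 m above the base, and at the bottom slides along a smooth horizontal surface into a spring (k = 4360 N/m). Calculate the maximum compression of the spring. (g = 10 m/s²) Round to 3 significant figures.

x = 0.0398 m

At max compression the puck is momentarily at rest: mgh = ½kx²
x = √(2mgh/k) = √(2 × 0.127 × 10 × 2.72 / 4360) = 0.03981 m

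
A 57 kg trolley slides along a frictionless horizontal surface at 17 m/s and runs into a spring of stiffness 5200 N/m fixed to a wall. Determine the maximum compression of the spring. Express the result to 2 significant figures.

At max compression the trolley is momentarily at rest: ½mv² = ½kx²
x = v√(m/k) = 17 × √(57/5200) = 1.780 m

x = 1.8 m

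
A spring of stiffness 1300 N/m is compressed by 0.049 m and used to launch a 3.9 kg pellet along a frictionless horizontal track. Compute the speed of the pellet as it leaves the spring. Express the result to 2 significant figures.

Spring PE converts entirely to kinetic energy: ½kx² = ½mv²
v = x√(k/m) = 0.049 × √(1300/3.9) = 0.8946 m/s

v = 0.89 m/s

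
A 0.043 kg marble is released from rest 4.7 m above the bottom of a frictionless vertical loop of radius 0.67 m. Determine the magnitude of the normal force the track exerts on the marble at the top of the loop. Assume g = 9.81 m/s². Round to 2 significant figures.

N = 3.8 N

Energy from release to top (height 2r): mgh = ½mv_top² + mg(2r)
v_top² = 2g(h − 2r) = 2(9.81)(4.7 − 1.340) = 65.923 m²/s²
At the top, both N and weight point toward the centre: N + mg = mv_top²/r
N = m(v_top²/r − g) = 0.043(65.923/0.67 − 9.81) = 3.809 N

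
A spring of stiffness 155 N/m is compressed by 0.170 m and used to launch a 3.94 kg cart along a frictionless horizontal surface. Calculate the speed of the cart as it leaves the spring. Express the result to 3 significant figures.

Spring PE converts entirely to kinetic energy: ½kx² = ½mv²
v = x√(k/m) = 0.170 × √(155/3.94) = 1.066 m/s

v = 1.07 m/s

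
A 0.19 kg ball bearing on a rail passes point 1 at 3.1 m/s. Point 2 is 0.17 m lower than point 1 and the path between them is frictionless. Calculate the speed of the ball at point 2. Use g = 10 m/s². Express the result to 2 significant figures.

By conservation of mechanical energy, ½mv₀² + mgh = ½mv²
v² = v₀² + 2gh = (3.1)² + 2(10)(0.17) = 13.010
v = √13.010 = 3.607 m/s

v = 3.6 m/s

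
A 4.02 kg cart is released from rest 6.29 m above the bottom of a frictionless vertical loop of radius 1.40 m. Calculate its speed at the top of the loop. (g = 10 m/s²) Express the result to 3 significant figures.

v = 8.35 m/s

Energy conservation: mgh = ½mv_top² + mg(2r)
v_top² = 2g(h − 2r) = 2(10)(6.29 − 2.800) = 69.80
v_top = 8.355 m/s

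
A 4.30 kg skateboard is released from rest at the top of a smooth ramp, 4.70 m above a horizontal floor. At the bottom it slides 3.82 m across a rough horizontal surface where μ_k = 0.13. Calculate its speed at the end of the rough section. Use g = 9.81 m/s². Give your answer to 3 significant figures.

Energy at the top = energy at the end + work done against friction:
mgh = ½mv² + μ_k m g d
W_f = μ_k mg d = (0.13)(4.30)(9.81)(3.82) = 20.95 J
½mv² = mgh − W_f = 198.26 − 20.95 = 177.31 J
v = √(2 × 177.31/4.30) = 9.081 m/s

v = 9.08 m/s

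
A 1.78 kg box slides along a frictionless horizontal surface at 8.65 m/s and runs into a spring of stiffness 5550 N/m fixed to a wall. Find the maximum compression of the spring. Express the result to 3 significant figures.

x = 0.155 m

At max compression the box is momentarily at rest: ½mv² = ½kx²
x = v√(m/k) = 8.65 × √(1.78/5550) = 0.1549 m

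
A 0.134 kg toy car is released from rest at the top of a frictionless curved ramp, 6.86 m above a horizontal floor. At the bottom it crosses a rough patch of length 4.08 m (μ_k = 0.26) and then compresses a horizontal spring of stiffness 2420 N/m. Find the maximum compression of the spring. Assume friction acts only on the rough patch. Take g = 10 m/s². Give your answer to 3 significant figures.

Initial energy: E₁ = mgh = (0.134)(10)(6.86) = 9.1924 J
Friction removes W_f = μ_k mg d = (0.26)(0.134)(10)(4.08) = 1.421 J
Energy reaching the spring: E = 9.1924 − 1.421 = 7.7709 J
At max compression ½kx² = E ⇒ x = √(2E/k) = √(2 × 7.7709/2420) = 0.08014 m

x = 0.0801 m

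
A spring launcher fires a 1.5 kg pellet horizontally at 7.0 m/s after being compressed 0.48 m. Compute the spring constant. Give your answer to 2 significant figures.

k = 320 N/m

Spring PE at full compression equals KE at release: ½kx² = ½mv²
k = mv²/x² = (1.5)(7.0)²/(0.48)² = 319.0 N/m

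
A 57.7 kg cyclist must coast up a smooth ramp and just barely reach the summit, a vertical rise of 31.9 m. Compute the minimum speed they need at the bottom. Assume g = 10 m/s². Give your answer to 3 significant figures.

At the top they are momentarily at rest, so all KE converts to PE: ½mv² = mgh
v = √(2gh) = √(2 × 10 × 31.9) = 25.26 m/s

v = 25.3 m/s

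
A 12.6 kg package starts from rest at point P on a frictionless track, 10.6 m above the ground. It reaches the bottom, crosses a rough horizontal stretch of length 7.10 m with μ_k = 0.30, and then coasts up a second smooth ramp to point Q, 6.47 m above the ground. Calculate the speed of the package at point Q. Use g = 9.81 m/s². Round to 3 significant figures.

v = 6.26 m/s

Energy at P: mgh₁ = (12.6)(9.81)(10.6) = 1310.2 J
Friction loss: W_f = μ_k mg d = 263.3 J
At Q: ½mv² + mgh₂ = mgh₁ − W_f
½mv² = 1310.2 − 263.3 − 799.73 = 247.21 J
v = √(2 × 247.21/12.6) = 6.264 m/s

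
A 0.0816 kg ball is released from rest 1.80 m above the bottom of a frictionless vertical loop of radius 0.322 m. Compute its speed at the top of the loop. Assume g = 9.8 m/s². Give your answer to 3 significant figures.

v = 4.76 m/s

Energy conservation: mgh = ½mv_top² + mg(2r)
v_top² = 2g(h − 2r) = 2(9.8)(1.80 − 0.6440) = 22.66
v_top = 4.760 m/s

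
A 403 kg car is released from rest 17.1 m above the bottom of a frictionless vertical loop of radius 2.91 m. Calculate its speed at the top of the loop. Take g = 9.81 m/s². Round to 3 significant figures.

v = 14.9 m/s

Energy conservation: mgh = ½mv_top² + mg(2r)
v_top² = 2g(h − 2r) = 2(9.81)(17.1 − 5.820) = 221.3
v_top = 14.88 m/s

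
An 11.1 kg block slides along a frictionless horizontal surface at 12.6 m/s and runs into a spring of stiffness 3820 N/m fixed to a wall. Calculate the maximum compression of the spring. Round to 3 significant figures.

x = 0.679 m

Conservation of energy between contact and max compression: ½mv² = ½kx²
x = v√(m/k) = 12.6 × √(11.1/3820) = 0.6792 m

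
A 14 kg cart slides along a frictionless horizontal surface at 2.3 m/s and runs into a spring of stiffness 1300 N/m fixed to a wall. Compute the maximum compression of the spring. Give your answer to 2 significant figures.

All KE is stored as spring PE at maximum compression: ½mv² = ½kx²
x = v√(m/k) = 2.3 × √(14/1300) = 0.2387 m

x = 0.24 m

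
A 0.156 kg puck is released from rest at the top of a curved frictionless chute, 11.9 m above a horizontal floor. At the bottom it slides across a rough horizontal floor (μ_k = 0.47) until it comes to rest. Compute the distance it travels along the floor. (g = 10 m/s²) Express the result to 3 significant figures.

d = 25.3 m

Energy at the top = energy at the end + work done against friction:
At rest all PE has been dissipated by friction: mgh = μ_k m g d
d = h/μ_k = 11.9/0.47 = 25.32 m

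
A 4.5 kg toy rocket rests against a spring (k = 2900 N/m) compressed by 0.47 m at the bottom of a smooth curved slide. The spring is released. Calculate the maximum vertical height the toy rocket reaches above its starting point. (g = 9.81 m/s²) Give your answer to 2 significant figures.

h = 7.3 m

At maximum height the toy rocket is at rest, so ½kx² = mgh
h = kx²/(2mg) = (2900)(0.47)²/(2 × 4.5 × 9.81) = 7.256 m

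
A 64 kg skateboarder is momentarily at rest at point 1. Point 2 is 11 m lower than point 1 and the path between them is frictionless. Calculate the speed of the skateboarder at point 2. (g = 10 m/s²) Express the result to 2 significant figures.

v = 15 m/s

Energy conservation between the two points: mgh = ½mv²
v = √(2gh) = √(2 × 10 × 11) = √220.00 = 14.83 m/s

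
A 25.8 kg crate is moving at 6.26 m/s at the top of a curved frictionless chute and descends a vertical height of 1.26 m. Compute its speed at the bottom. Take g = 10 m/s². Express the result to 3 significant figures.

v = 8.02 m/s

By conservation of mechanical energy, ½mv₀² + mgh = ½mv²
v² = v₀² + 2gh = (6.26)² + 2(10)(1.26) = 64.388
v = √64.388 = 8.024 m/s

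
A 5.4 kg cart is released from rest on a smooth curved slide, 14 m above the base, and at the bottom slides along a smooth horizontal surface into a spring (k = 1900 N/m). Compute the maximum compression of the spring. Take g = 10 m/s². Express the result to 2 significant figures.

Gravitational PE at the top equals spring PE at max compression: mgh = ½kx²
x = √(2mgh/k) = √(2 × 5.4 × 10 × 14 / 1900) = 0.8921 m

x = 0.89 m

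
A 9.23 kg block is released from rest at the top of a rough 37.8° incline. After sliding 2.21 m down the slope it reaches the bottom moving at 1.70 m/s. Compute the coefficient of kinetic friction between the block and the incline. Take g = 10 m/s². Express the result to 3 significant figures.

μ_k = 0.693

The energy dissipated by friction is the PE lost minus the KE gained:
mgL sinθ = 125.02 J; ½mv² = 13.337 J
W_f = 125.02 − 13.337 = 111.7 J
μ_k = W_f/(mg cosθ · L) = 111.7/(72.93 × 2.21) = 0.6929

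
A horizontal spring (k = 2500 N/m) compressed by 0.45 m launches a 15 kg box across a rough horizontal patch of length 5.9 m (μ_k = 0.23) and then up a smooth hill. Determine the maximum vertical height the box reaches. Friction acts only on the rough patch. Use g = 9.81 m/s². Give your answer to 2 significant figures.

Spring energy: E₀ = ½kx² = ½(2500)(0.45)² = 253.12 J
Friction: W_f = μ_k mg d = (0.23)(15)(9.81)(5.9) = 199.7 J
Energy at base of ramp: E = 253.12 − 199.7 = 53.442 J
At max height all remaining energy is PE: mgh = E ⇒ h = E/(mg) = 53.442/(15 × 9.81) = 0.3632 m

h = 0.36 m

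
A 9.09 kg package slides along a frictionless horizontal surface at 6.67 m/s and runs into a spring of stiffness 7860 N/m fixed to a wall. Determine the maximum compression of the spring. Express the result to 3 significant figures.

x = 0.227 m

All KE is stored as spring PE at maximum compression: ½mv² = ½kx²
x = v√(m/k) = 6.67 × √(9.09/7860) = 0.2268 m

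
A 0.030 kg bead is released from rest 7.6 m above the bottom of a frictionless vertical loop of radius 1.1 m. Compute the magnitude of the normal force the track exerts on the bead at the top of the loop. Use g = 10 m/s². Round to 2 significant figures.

Energy from release to top (height 2r): mgh = ½mv_top² + mg(2r)
v_top² = 2g(h − 2r) = 2(10)(7.6 − 2.200) = 108.00 m²/s²
At the top, both N and weight point toward the centre: N + mg = mv_top²/r
N = m(v_top²/r − g) = 0.030(108.00/1.1 − 10) = 2.645 N

N = 2.6 N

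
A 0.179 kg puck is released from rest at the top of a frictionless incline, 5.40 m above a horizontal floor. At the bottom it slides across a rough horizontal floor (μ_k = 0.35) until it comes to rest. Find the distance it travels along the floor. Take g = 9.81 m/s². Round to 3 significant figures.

d = 15.4 m

Applying the work–energy principle:
At rest all PE has been dissipated by friction: mgh = μ_k m g d
d = h/μ_k = 5.40/0.35 = 15.43 m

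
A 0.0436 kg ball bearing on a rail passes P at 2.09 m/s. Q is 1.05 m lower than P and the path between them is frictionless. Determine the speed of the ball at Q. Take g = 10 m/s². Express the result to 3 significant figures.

By conservation of mechanical energy, ½mv₀² + mgh = ½mv²
The mass cancels from both sides.
v² = v₀² + 2gh = (2.09)² + 2(10)(1.05) = 25.368
v = √25.368 = 5.037 m/s

v = 5.04 m/s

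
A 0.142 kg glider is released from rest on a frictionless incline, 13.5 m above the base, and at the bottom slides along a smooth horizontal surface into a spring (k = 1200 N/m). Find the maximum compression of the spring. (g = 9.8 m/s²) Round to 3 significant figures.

x = 0.177 m

Gravitational PE at the top equals spring PE at max compression: mgh = ½kx²
x = √(2mgh/k) = √(2 × 0.142 × 9.8 × 13.5 / 1200) = 0.1769 m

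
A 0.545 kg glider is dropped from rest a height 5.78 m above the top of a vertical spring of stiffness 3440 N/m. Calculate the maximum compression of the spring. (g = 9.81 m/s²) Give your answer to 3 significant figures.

x = 0.136 m

Take the reference level at the top of the uncompressed spring. At max compression the glider has fallen H + x and is momentarily at rest:
mg(H + x) = ½kx²
½(3440)x² − (0.545)(9.81)x − (0.545)(9.81)(5.78) = 0
1720x² − 5.346x − 30.90 = 0
x = [5.346 + √(28.58 + 212609)]/(2 × 1720) = 0.1356 m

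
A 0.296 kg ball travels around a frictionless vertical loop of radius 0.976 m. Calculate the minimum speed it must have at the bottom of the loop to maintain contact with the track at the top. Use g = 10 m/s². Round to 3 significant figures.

At the top: mg = mv_top²/r ⇒ v_top² = gr = 9.760 m²/s²
Energy from bottom to top (height 2r): ½mv_bot² = ½mv_top² + mg(2r)
v_bot² = gr + 4gr = 5gr = 48.80
v_bot = √(5gr) = 6.986 m/s

v = 6.99 m/s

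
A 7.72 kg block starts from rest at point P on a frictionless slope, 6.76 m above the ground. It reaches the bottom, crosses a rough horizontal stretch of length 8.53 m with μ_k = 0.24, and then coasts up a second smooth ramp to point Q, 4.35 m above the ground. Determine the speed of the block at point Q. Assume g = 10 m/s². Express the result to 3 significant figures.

Energy at P: mgh₁ = (7.72)(10)(6.76) = 521.87 J
Friction loss: W_f = μ_k mg d = 158.0 J
At Q: ½mv² + mgh₂ = mgh₁ − W_f
½mv² = 521.87 − 158.0 − 335.82 = 28.008 J
v = √(2 × 28.008/7.72) = 2.694 m/s

v = 2.69 m/s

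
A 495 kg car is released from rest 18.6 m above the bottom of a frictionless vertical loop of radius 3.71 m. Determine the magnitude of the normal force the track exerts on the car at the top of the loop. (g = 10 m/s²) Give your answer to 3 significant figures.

N = 24900 N

Energy from release to top (height 2r): mgh = ½mv_top² + mg(2r)
v_top² = 2g(h − 2r) = 2(10)(18.6 − 7.420) = 223.60 m²/s²
At the top, both N and weight point toward the centre: N + mg = mv_top²/r
N = m(v_top²/r − g) = 495(223.60/3.71 − 10) = 24883 N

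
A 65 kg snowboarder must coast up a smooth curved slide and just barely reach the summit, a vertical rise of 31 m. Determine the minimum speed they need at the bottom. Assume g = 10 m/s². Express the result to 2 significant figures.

At the top they are momentarily at rest, so all KE converts to PE: ½mv² = mgh
v = √(2gh) = √(2 × 10 × 31) = 24.90 m/s

v = 25 m/s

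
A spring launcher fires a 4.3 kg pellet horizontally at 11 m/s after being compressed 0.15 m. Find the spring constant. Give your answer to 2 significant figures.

Energy stored in the spring equals the launch KE: ½kx² = ½mv²
k = mv²/x² = (4.3)(11)²/(0.15)² = 23124 N/m

k = 23000 N/m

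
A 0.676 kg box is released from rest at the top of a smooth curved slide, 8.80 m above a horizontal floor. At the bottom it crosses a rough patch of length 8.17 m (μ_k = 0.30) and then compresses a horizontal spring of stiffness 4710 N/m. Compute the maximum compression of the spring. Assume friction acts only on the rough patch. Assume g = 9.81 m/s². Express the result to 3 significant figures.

Initial energy: E₁ = mgh = (0.676)(9.81)(8.80) = 58.358 J
Friction removes W_f = μ_k mg d = (0.30)(0.676)(9.81)(8.17) = 16.25 J
Energy reaching the spring: E = 58.358 − 16.25 = 42.104 J
At max compression ½kx² = E ⇒ x = √(2E/k) = √(2 × 42.104/4710) = 0.1337 m

x = 0.134 m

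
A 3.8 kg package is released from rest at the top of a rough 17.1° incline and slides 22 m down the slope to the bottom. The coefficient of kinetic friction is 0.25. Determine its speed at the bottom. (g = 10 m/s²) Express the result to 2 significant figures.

Taking the bottom as reference, mgh = ½mv² + μ_k N L with h = L sinθ, N = mg cosθ:
mgh = mgL sinθ = (3.8)(10)(22)sin17.1° = 245.82 J
W_f = μ_k mg cosθ · L = (0.25)(3.8)(10)cos17.1°·22 = 199.8 J
½mv² = 245.82 − 199.8 = 46.057 J
v = √(2 × 46.057/3.8) = 4.923 m/s

v = 4.9 m/s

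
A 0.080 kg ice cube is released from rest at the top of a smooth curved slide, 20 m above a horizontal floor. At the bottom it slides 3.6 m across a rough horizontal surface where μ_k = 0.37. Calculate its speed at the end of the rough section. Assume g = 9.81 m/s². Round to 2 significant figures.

v = 19 m/s

Applying the work–energy principle:
mgh = ½mv² + μ_k m g d
W_f = μ_k mg d = (0.37)(0.080)(9.81)(3.6) = 1.045 J
½mv² = mgh − W_f = 15.696 − 1.045 = 14.651 J
v = √(2 × 14.651/0.080) = 19.14 m/s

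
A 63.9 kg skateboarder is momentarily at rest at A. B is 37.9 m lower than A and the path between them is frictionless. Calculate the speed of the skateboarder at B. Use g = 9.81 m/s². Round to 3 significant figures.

v = 27.3 m/s

By conservation of mechanical energy, mgh = ½mv²
v = √(2gh) = √(2 × 9.81 × 37.9) = √743.60 = 27.27 m/s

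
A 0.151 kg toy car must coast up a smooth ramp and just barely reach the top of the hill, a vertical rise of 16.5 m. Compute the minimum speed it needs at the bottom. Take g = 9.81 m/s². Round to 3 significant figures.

At the top it is momentarily at rest, so all KE converts to PE: ½mv² = mgh
v = √(2gh) = √(2 × 9.81 × 16.5) = 17.99 m/s

v = 18.0 m/s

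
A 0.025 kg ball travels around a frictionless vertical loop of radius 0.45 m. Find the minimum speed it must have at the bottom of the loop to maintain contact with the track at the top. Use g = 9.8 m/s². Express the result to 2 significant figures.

v = 4.7 m/s

At the top: mg = mv_top²/r ⇒ v_top² = gr = 4.410 m²/s²
Energy from bottom to top (height 2r): ½mv_bot² = ½mv_top² + mg(2r)
v_bot² = gr + 4gr = 5gr = 22.05
v_bot = √(5gr) = 4.696 m/s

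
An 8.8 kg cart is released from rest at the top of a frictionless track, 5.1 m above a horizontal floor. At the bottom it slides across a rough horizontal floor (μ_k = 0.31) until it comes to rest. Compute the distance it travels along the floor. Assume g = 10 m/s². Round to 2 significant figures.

d = 16 m

Energy bookkeeping (friction removes W_f = μ_k N d):
At rest all PE has been dissipated by friction: mgh = μ_k m g d
d = h/μ_k = 5.1/0.31 = 16.45 m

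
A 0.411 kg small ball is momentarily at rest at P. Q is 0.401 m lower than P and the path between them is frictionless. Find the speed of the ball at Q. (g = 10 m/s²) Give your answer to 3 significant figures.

v = 2.83 m/s

Energy conservation between the two points: mgh = ½mv²
The mass cancels from both sides.
v = √(2gh) = √(2 × 10 × 0.401) = √8.0200 = 2.832 m/s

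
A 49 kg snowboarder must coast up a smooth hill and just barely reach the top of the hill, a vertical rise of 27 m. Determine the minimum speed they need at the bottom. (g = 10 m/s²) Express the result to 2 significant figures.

At the top they are momentarily at rest, so all KE converts to PE: ½mv² = mgh
v = √(2gh) = √(2 × 10 × 27) = 23.24 m/s

v = 23 m/s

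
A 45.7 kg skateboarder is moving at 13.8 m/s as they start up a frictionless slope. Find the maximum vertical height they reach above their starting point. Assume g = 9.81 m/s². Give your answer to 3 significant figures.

h = 9.71 m

By energy conservation, ½mv² = mgh
h = v²/(2g) = 13.8²/(2 × 9.81) = 9.706 m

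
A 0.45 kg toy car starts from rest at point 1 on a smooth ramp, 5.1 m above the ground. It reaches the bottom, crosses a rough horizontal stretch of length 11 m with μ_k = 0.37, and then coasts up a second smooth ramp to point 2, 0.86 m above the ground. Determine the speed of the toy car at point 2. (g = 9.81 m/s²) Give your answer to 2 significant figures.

v = 1.8 m/s

Energy at 1: mgh₁ = (0.45)(9.81)(5.1) = 22.514 J
Friction loss: W_f = μ_k mg d = 17.97 J
At 2: ½mv² + mgh₂ = mgh₁ − W_f
½mv² = 22.514 − 17.97 − 3.7965 = 0.75046 J
v = √(2 × 0.75046/0.45) = 1.826 m/s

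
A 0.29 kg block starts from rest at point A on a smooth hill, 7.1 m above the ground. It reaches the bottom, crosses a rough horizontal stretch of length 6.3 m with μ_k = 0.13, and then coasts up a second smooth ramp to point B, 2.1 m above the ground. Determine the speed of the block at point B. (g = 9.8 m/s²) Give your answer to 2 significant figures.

Energy at A: mgh₁ = (0.29)(9.8)(7.1) = 20.178 J
Friction loss: W_f = μ_k mg d = 2.328 J
At B: ½mv² + mgh₂ = mgh₁ − W_f
½mv² = 20.178 − 2.328 − 5.9682 = 11.882 J
v = √(2 × 11.882/0.29) = 9.052 m/s

v = 9.1 m/s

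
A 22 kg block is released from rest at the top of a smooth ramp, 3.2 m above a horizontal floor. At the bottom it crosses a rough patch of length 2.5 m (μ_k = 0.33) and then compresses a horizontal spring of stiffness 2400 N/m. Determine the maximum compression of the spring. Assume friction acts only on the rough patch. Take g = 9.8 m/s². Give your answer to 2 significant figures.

Initial energy: E₁ = mgh = (22)(9.8)(3.2) = 689.92 J
Friction removes W_f = μ_k mg d = (0.33)(22)(9.8)(2.5) = 177.9 J
Energy reaching the spring: E = 689.92 − 177.9 = 512.05 J
At max compression ½kx² = E ⇒ x = √(2E/k) = √(2 × 512.05/2400) = 0.6532 m

x = 0.65 m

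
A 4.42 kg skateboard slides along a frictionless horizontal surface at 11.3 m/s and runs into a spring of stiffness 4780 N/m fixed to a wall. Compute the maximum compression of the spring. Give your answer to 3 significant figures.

x = 0.344 m

All KE is stored as spring PE at maximum compression: ½mv² = ½kx²
x = v√(m/k) = 11.3 × √(4.42/4780) = 0.3436 m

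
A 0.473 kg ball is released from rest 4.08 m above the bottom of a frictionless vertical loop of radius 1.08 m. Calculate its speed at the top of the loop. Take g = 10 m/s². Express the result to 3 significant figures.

v = 6.20 m/s

Energy conservation: mgh = ½mv_top² + mg(2r)
v_top² = 2g(h − 2r) = 2(10)(4.08 − 2.160) = 38.40
v_top = 6.197 m/s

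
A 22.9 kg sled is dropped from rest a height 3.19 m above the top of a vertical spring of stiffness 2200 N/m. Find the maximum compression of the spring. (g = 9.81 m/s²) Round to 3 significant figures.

x = 0.916 m

Measuring PE from the top of the relaxed spring, at max compression the sled has dropped H + x with zero KE, so:
mg(H + x) = ½kx²
½(2200)x² − (22.9)(9.81)x − (22.9)(9.81)(3.19) = 0
1100x² − 224.6x − 716.6 = 0
x = [224.6 + √(50467 + 3.1532e+06)]/(2 × 1100) = 0.9157 m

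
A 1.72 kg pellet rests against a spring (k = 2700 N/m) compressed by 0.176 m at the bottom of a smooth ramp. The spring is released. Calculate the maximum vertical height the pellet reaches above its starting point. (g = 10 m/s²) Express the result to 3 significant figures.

h = 2.43 m

All spring PE becomes gravitational PE at the highest point: ½kx² = mgh
h = kx²/(2mg) = (2700)(0.176)²/(2 × 1.72 × 10) = 2.431 m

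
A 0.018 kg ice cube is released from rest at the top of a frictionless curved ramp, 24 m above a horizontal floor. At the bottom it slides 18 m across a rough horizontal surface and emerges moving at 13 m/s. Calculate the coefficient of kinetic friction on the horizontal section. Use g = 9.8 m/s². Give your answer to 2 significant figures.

Energy bookkeeping (friction removes W_f = μ_k N d):
mgh = ½mv² + μ_k m g d
mgh = 4.2336 J; ½mv² = 1.5210 J
W_f = 4.2336 − 1.5210 = 2.713 J
μ_k = W_f/(mg·d) = 2.713/(0.1764 × 18) = 0.8543

μ_k = 0.85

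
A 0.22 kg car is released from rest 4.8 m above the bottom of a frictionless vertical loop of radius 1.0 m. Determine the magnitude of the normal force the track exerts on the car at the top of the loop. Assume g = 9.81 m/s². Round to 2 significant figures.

N = 9.9 N

Energy from release to top (height 2r): mgh = ½mv_top² + mg(2r)
v_top² = 2g(h − 2r) = 2(9.81)(4.8 − 2.000) = 54.936 m²/s²
At the top, both N and weight point toward the centre: N + mg = mv_top²/r
N = m(v_top²/r − g) = 0.22(54.936/1.0 − 9.81) = 9.928 N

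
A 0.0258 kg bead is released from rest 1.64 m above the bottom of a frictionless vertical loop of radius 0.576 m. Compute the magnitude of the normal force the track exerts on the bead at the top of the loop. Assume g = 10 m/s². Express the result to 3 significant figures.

N = 0.179 N

Energy from release to top (height 2r): mgh = ½mv_top² + mg(2r)
v_top² = 2g(h − 2r) = 2(10)(1.64 − 1.152) = 9.7600 m²/s²
At the top, both N and weight point toward the centre: N + mg = mv_top²/r
N = m(v_top²/r − g) = 0.0258(9.7600/0.576 − 10) = 0.1792 N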